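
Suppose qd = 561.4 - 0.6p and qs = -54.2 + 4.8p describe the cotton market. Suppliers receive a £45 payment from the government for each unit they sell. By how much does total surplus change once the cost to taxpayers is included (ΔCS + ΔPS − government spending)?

Pre-subsidy: 561.4 - 0.6p = -54.2 + 4.8p gives p* = 114, q* = 493.
With the subsidy, sellers receive ps = pb + 45 for each unit, where pb is the price buyers pay.
Supply in terms of pb becomes qs = -54.2 + 4.8(pb + 45) = 161.8 + 4.8pb. Setting this equal to demand: 561.4 - 0.6pb = 161.8 + 4.8pb, so pb = 74.
Sellers receive ps = 74 + 45 = 119; q' = 561.4 − 0.6·74 = 517.
ΔCS = ½(493 + 517)(114 − 74) = 20200; ΔPS = ½(493 + 517)(119 − 114) = 2525.
Government spending = 45 × 517 = 23265.
Net change = 20200 + 2525 − 23265 = -540. The loss equals the DWL triangle ½·45·24.

Net change in total surplus = -£540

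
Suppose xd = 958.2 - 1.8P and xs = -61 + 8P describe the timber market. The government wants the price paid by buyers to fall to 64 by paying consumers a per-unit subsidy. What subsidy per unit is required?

Required subsidy s = 49 per unit

At a buyer price of 64, quantity demanded is 958.2 − 1.8·64 = 843.
Sellers supply 843 only when they receive Ps with -61 + 8·Ps = 843, i.e. Ps = 113.
s = Ps − Pb = 113 − 64 = 49.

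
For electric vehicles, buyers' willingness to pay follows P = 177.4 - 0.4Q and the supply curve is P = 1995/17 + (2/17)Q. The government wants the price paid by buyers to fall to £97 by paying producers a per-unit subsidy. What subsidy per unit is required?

At a buyer price of 97, quantity demanded is 443.5 − 2.5·97 = 201.
Sellers supply 201 only when they receive Ps = 1995/17 + (2/17)·201 = 141.
s = Ps − Pb = 141 − 97 = 44.

Required subsidy s = £44 per unit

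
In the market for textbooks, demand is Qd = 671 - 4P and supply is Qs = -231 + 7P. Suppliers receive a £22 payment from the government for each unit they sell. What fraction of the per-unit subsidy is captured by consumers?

Consumer share = 7/11

Pre-subsidy: 671 - 4P = -231 + 7P gives P* = 82, Q* = 343.
With the subsidy, sellers receive Ps = Pb + 22 for each unit, where Pb is the price buyers pay.
Supply in terms of Pb becomes Qs = -231 + 7(Pb + 22) = -77 + 7Pb. Setting this equal to demand: 671 - 4Pb = -77 + 7Pb, so Pb = 68.
Sellers receive Ps = 68 + 22 = 90; Q' = 671 − 4·68 = 399.
Buyers' price falls by P* − Pb = 82 − 68 = 14; sellers' price rises by Ps − P* = 90 − 82 = 8.
So consumers capture 14/22 = 7/11 of each unit of subsidy.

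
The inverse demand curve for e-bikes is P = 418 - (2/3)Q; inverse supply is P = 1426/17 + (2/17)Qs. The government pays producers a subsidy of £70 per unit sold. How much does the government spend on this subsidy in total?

Government cost = £36067.5

Pre-subsidy: 418 - (2/3)Q = 1426/17 + (2/17)Q gives Q* = 426 and P* = 134.
With the subsidy, sellers receive Ps = Pb + 70 for each unit, where Pb is the price buyers pay.
On the curves, Pb = 418 - (2/3)Q and Ps = 1426/17 + (2/17)Q; the wedge Ps − Pb = 70 gives 1426/17 + (2/17)Q − (418 - (2/3)Q) = 70, so Q' = 515.25.
Then Pb = 418 − (2/3)·515.25 = 74.5 and Ps = 1426/17 + (2/17)·515.25 = 144.5.
Government outlay = subsidy × quantity = 70 × 515.25 = 36067.5.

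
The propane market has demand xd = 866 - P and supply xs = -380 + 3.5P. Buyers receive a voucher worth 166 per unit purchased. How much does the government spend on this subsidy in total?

Pre-subsidy: 866 - P = -380 + 3.5P gives P* = 2492/9, x* = 5302/9.
With the rebate, buyers effectively pay Pb = Ps − 166, where Ps is the price sellers receive.
Demand in terms of Ps becomes xd = 866 − 1(Ps − 166) = 1032 - Ps. Setting this equal to supply: 1032 - Ps = -380 + 3.5Ps, so Ps = 2824/9.
Buyers pay Pb = 2824/9 − 166 = 1330/9; x' = -380 + 3.5·(2824/9) = 6464/9.
Government outlay = subsidy × quantity = 166 × 6464/9 = 1073024/9.

Government cost = 1073024/9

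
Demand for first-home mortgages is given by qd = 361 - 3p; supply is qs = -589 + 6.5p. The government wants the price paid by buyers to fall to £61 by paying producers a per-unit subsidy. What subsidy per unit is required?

Required subsidy s = £57 per unit

At a buyer price of 61, quantity demanded is 361 − 3·61 = 178.
Sellers supply 178 only when they receive ps with -589 + 6.5·ps = 178, i.e. ps = 118.
s = ps − pb = 118 − 61 = 57.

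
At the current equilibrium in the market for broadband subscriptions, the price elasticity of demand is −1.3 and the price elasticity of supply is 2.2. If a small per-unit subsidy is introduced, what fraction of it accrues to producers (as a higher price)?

For a small subsidy around the equilibrium, the benefit split depends on the relative slopes, which at a point are proportional to the elasticities.
Buyer share = εs/(εs + |εd|) = 2.2/(2.2 + 1.3) = 22/35; seller share = |εd|/(εs + |εd|) = 13/35.
So producers capture 13/35 of the subsidy.

Producer share = 13/35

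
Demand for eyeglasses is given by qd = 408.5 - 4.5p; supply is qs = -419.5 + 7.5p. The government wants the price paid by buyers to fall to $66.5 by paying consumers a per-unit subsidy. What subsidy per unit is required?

At a buyer price of 66.5, quantity demanded is 408.5 − 4.5·66.5 = 109.25.
Sellers supply 109.25 only when they receive ps with -419.5 + 7.5·ps = 109.25, i.e. ps = 70.5.
s = ps − pb = 70.5 − 66.5 = 4.

Required subsidy s = $4 per unit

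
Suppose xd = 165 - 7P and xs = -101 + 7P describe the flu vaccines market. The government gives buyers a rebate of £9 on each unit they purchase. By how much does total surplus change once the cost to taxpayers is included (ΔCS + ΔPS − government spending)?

Net change in total surplus = -£141.75

Pre-subsidy: 165 - 7P = -101 + 7P gives P* = 19, x* = 32.
With the rebate, buyers effectively pay Pb = Ps − 9, where Ps is the price sellers receive.
Demand in terms of Ps becomes xd = 165 − 7(Ps − 9) = 228 - 7Ps. Setting this equal to supply: 228 - 7Ps = -101 + 7Ps, so Ps = 23.5.
Buyers pay Pb = 23.5 − 9 = 14.5; x' = -101 + 7·23.5 = 63.5.
ΔCS = ½(32 + 63.5)(19 − 14.5) = 214.875; ΔPS = ½(32 + 63.5)(23.5 − 19) = 214.875.
Government spending = 9 × 63.5 = 571.5.
Net change = 214.875 + 214.875 − 571.5 = -141.75. The loss equals the DWL triangle ½·9·31.5.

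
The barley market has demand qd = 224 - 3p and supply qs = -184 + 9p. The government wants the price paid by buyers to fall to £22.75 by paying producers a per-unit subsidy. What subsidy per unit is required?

At a buyer price of 22.75, quantity demanded is 224 − 3·22.75 = 155.75.
Sellers supply 155.75 only when they receive ps with -184 + 9·ps = 155.75, i.e. ps = 37.75.
s = ps − pb = 37.75 − 22.75 = 15.

Required subsidy s = £15 per unit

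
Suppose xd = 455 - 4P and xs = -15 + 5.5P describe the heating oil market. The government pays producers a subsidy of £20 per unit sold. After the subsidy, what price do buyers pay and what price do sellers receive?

Pre-subsidy: 455 - 4P = -15 + 5.5P gives P* = 940/19, x* = 4885/19.
With the subsidy, sellers receive Ps = Pb + 20 for each unit, where Pb is the price buyers pay.
Supply in terms of Pb becomes xs = -15 + 5.5(Pb + 20) = 95 + 5.5Pb. Setting this equal to demand: 455 - 4Pb = 95 + 5.5Pb, so Pb = 720/19.
Sellers receive Ps = 720/19 + 20 = 1100/19; x' = 455 − 4·(720/19) = 5765/19.

Buyers pay 720/19; sellers receive 1100/19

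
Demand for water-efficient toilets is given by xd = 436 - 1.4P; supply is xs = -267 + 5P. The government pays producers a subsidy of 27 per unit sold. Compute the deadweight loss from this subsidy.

Pre-subsidy: 436 - 1.4P = -267 + 5P gives P* = 109.84375, x* = 282.21875.
With the subsidy, sellers receive Ps = Pb + 27 for each unit, where Pb is the price buyers pay.
Supply in terms of Pb becomes xs = -267 + 5(Pb + 27) = -132 + 5Pb. Setting this equal to demand: 436 - 1.4Pb = -132 + 5Pb, so Pb = 88.75.
Sellers receive Ps = 88.75 + 27 = 115.75; x' = 436 − 1.4·88.75 = 311.75.
The subsidy expands output by 311.75 − 282.21875 = 29.53125 past the efficient level; on those units the gap between marginal cost and willingness to pay runs from 0 up to 27.
DWL = ½ × 27 × 29.53125 = 398.671875.

Deadweight loss = 398.671875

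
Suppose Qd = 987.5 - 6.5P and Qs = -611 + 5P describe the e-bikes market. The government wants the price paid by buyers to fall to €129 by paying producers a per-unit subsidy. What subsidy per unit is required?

Required subsidy s = €23 per unit

At a buyer price of 129, quantity demanded is 987.5 − 6.5·129 = 149.
Sellers supply 149 only when they receive Ps with -611 + 5·Ps = 149, i.e. Ps = 152.
s = Ps − Pb = 152 − 129 = 23.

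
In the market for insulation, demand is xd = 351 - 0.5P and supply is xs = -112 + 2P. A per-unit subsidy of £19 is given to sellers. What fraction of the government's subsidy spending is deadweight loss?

DWL / government spending = 1/70

Pre-subsidy: 351 - 0.5P = -112 + 2P gives P* = 185.2, x* = 258.4.
With the subsidy, sellers receive Ps = Pb + 19 for each unit, where Pb is the price buyers pay.
Supply in terms of Pb becomes xs = -112 + 2(Pb + 19) = -74 + 2Pb. Setting this equal to demand: 351 - 0.5Pb = -74 + 2Pb, so Pb = 170.
Sellers receive Ps = 170 + 19 = 189; x' = 351 − 0.5·170 = 266.
ΔCS = ½(258.4 + 266)(185.2 − 170) = 3985.44; ΔPS = ½(258.4 + 266)(189 − 185.2) = 996.36.
Government spending = 19 × 266 = 5054.
DWL = ½ × 19 × (266 − 258.4) = 72.2; fraction = 72.2 / 5054 = 1/70.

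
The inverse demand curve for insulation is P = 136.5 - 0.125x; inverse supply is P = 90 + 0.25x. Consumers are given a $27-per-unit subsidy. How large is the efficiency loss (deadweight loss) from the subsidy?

Deadweight loss = $972

Pre-subsidy: 136.5 - 0.125x = 90 + 0.25x gives x* = 124 and P* = 121.
With the rebate, buyers effectively pay Pb = Ps − 27, where Ps is the price sellers receive.
On the curves, Pb = 136.5 - 0.125x and Ps = 90 + 0.25x; the wedge Ps − Pb = 27 gives 90 + 0.25x − (136.5 - 0.125x) = 27, so x' = 196.
Then Pb = 136.5 − 0.125·196 = 112 and Ps = 90 + 0.25·196 = 139.
The subsidy expands output by 196 − 124 = 72 past the efficient level; on those units the gap between marginal cost and willingness to pay runs from 0 up to 27.
DWL = ½ × 27 × 72 = 972.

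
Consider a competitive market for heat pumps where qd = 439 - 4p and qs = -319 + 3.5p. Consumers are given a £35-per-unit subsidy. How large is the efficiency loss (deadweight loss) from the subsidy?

Pre-subsidy: 439 - 4p = -319 + 3.5p gives p* = 1516/15, q* = 521/15.
With the rebate, buyers effectively pay pb = ps − 35, where ps is the price sellers receive.
Demand in terms of ps becomes qd = 439 − 4(ps − 35) = 579 - 4ps. Setting this equal to supply: 579 - 4ps = -319 + 3.5ps, so ps = 1796/15.
Buyers pay pb = 1796/15 − 35 = 1271/15; q' = -319 + 3.5·(1796/15) = 1501/15.
The subsidy expands output by 1501/15 − 521/15 = 196/3 past the efficient level; on those units the gap between marginal cost and willingness to pay runs from 0 up to 35.
DWL = ½ × 35 × 196/3 = 3430/3.

Deadweight loss = 3430/3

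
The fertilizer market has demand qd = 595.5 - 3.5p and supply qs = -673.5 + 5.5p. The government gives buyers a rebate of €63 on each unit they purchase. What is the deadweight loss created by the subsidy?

Pre-subsidy: 595.5 - 3.5p = -673.5 + 5.5p gives p* = 141, q* = 102.
With the rebate, buyers effectively pay pb = ps − 63, where ps is the price sellers receive.
Demand in terms of ps becomes qd = 595.5 − 3.5(ps − 63) = 816 - 3.5ps. Setting this equal to supply: 816 - 3.5ps = -673.5 + 5.5ps, so ps = 165.5.
Buyers pay pb = 165.5 − 63 = 102.5; q' = -673.5 + 5.5·165.5 = 236.75.
The subsidy expands output by 236.75 − 102 = 134.75 past the efficient level; on those units the gap between marginal cost and willingness to pay runs from 0 up to 63.
DWL = ½ × 63 × 134.75 = 4244.625.

Deadweight loss = €4244.625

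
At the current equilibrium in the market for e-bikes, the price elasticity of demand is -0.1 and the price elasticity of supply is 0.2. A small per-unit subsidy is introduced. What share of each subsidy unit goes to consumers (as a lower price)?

Consumer share = 2/3

For a small subsidy around the equilibrium, the benefit split depends on the relative slopes, which at a point are proportional to the elasticities.
Buyer share = εs/(εs + |εd|) = 0.2/(0.2 + 0.1) = 2/3; seller share = |εd|/(εs + |εd|) = 1/3.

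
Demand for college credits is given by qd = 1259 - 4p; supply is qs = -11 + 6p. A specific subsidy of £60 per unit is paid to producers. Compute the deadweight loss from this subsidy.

Pre-subsidy: 1259 - 4p = -11 + 6p gives p* = 127, q* = 751.
With the subsidy, sellers receive ps = pb + 60 for each unit, where pb is the price buyers pay.
Supply in terms of pb becomes qs = -11 + 6(pb + 60) = 349 + 6pb. Setting this equal to demand: 1259 - 4pb = 349 + 6pb, so pb = 91.
Sellers receive ps = 91 + 60 = 151; q' = 1259 − 4·91 = 895.
The subsidy expands output by 895 − 751 = 144 past the efficient level; on those units the gap between marginal cost and willingness to pay runs from 0 up to 60.
DWL = ½ × 60 × 144 = 4320.

Deadweight loss = £4320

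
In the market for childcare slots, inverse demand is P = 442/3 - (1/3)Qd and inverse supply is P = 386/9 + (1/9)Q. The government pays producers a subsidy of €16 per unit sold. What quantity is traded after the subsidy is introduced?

Pre-subsidy: 442/3 - (1/3)Q = 386/9 + (1/9)Q gives Q* = 235 and P* = 69.
With the subsidy, sellers receive Ps = Pb + 16 for each unit, where Pb is the price buyers pay.
On the curves, Pb = 442/3 - (1/3)Q and Ps = 386/9 + (1/9)Q; the wedge Ps − Pb = 16 gives 386/9 + (1/9)Q − (442/3 - (1/3)Q) = 16, so Q' = 271.
Then Pb = 442/3 − (1/3)·271 = 57 and Ps = 386/9 + (1/9)·271 = 73.

Q' = 271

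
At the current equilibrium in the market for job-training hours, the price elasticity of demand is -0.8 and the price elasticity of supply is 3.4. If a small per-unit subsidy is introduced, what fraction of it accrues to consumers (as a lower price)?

For a small subsidy around the equilibrium, the benefit split depends on the relative slopes, which at a point are proportional to the elasticities.
Buyer share = εs/(εs + |εd|) = 3.4/(3.4 + 0.8) = 17/21; seller share = |εd|/(εs + |εd|) = 4/21.

Consumer share = 17/21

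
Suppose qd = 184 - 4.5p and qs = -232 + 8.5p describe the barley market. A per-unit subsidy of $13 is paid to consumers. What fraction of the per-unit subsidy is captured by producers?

Producer share = 9/26

Pre-subsidy: 184 - 4.5p = -232 + 8.5p gives p* = 32, q* = 40.
With the rebate, buyers effectively pay pb = ps − 13, where ps is the price sellers receive.
Demand in terms of ps becomes qd = 184 − 4.5(ps − 13) = 242.5 - 4.5ps. Setting this equal to supply: 242.5 - 4.5ps = -232 + 8.5ps, so ps = 36.5.
Buyers pay pb = 36.5 − 13 = 23.5; q' = -232 + 8.5·36.5 = 78.25.
Buyers' price falls by p* − pb = 32 − 23.5 = 8.5; sellers' price rises by ps − p* = 36.5 − 32 = 4.5.
So producers capture 4.5/13 = 9/26 of each unit of subsidy.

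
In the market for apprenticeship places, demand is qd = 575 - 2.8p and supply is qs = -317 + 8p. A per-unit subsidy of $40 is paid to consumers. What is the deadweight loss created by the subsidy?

Pre-subsidy: 575 - 2.8p = -317 + 8p gives p* = 2230/27, q* = 9281/27.
With the rebate, buyers effectively pay pb = ps − 40, where ps is the price sellers receive.
Demand in terms of ps becomes qd = 575 − 2.8(ps − 40) = 687 - 2.8ps. Setting this equal to supply: 687 - 2.8ps = -317 + 8ps, so ps = 2510/27.
Buyers pay pb = 2510/27 − 40 = 1430/27; q' = -317 + 8·(2510/27) = 11521/27.
The subsidy expands output by 11521/27 − 9281/27 = 2240/27 past the efficient level; on those units the gap between marginal cost and willingness to pay runs from 0 up to 40.
DWL = ½ × 40 × 2240/27 = 44800/27.

Deadweight loss = 44800/27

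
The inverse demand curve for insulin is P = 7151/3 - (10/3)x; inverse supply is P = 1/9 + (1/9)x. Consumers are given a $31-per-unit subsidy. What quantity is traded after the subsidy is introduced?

x' = 701

Pre-subsidy: 7151/3 - (10/3)x = 1/9 + (1/9)x gives x* = 692 and P* = 77.
With the rebate, buyers effectively pay Pb = Ps − 31, where Ps is the price sellers receive.
On the curves, Pb = 7151/3 - (10/3)x and Ps = 1/9 + (1/9)x; the wedge Ps − Pb = 31 gives 1/9 + (1/9)x − (7151/3 - (10/3)x) = 31, so x' = 701.
Then Pb = 7151/3 − (10/3)·701 = 47 and Ps = 1/9 + (1/9)·701 = 78.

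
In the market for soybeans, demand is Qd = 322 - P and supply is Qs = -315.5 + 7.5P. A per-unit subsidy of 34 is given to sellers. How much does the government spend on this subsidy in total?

Government cost = 9418

Pre-subsidy: 322 - P = -315.5 + 7.5P gives P* = 75, Q* = 247.
With the subsidy, sellers receive Ps = Pb + 34 for each unit, where Pb is the price buyers pay.
Supply in terms of Pb becomes Qs = -315.5 + 7.5(Pb + 34) = -60.5 + 7.5Pb. Setting this equal to demand: 322 - Pb = -60.5 + 7.5Pb, so Pb = 45.
Sellers receive Ps = 45 + 34 = 79; Q' = 322 − 1·45 = 277.
Government outlay = subsidy × quantity = 34 × 277 = 9418.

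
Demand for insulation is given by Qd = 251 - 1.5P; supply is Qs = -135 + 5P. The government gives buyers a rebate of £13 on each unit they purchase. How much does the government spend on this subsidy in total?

Pre-subsidy: 251 - 1.5P = -135 + 5P gives P* = 772/13, Q* = 2105/13.
With the rebate, buyers effectively pay Pb = Ps − 13, where Ps is the price sellers receive.
Demand in terms of Ps becomes Qd = 251 − 1.5(Ps − 13) = 270.5 - 1.5Ps. Setting this equal to supply: 270.5 - 1.5Ps = -135 + 5Ps, so Ps = 811/13.
Buyers pay Pb = 811/13 − 13 = 642/13; Q' = -135 + 5·(811/13) = 2300/13.
Government outlay = subsidy × quantity = 13 × 2300/13 = 2300.

Government cost = £2300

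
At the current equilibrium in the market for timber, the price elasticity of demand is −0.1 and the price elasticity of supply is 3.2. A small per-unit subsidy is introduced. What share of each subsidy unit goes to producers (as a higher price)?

For a small subsidy around the equilibrium, the benefit split depends on the relative slopes, which at a point are proportional to the elasticities.
Buyer share = εs/(εs + |εd|) = 3.2/(3.2 + 0.1) = 32/33; seller share = |εd|/(εs + |εd|) = 1/33.
So producers capture 1/33 of the subsidy.

Producer share = 1/33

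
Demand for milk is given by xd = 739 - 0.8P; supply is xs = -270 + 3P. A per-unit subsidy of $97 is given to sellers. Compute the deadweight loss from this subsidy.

Pre-subsidy: 739 - 0.8P = -270 + 3P gives P* = 5045/19, x* = 10005/19.
With the subsidy, sellers receive Ps = Pb + 97 for each unit, where Pb is the price buyers pay.
Supply in terms of Pb becomes xs = -270 + 3(Pb + 97) = 21 + 3Pb. Setting this equal to demand: 739 - 0.8Pb = 21 + 3Pb, so Pb = 3590/19.
Sellers receive Ps = 3590/19 + 97 = 5433/19; x' = 739 − 0.8·(3590/19) = 11169/19.
The subsidy expands output by 11169/19 − 10005/19 = 1164/19 past the efficient level; on those units the gap between marginal cost and willingness to pay runs from 0 up to 97.
DWL = ½ × 97 × 1164/19 = 56454/19.

Deadweight loss = 56454/19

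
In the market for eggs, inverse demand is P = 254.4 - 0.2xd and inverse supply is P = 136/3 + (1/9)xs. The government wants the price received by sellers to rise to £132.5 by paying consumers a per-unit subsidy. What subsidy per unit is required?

Required subsidy s = £35 per unit

At a seller price of 132.5, quantity supplied is -408 + 9·132.5 = 784.5.
Buyers absorb 784.5 only when they pay Pb = 254.4 − 0.2·784.5 = 97.5.
s = Ps − Pb = 132.5 − 97.5 = 35.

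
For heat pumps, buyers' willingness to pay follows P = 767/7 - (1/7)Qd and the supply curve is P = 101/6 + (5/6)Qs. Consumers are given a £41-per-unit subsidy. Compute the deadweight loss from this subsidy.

Pre-subsidy: 767/7 - (1/7)Q = 101/6 + (5/6)Q gives Q* = 95 and P* = 96.
With the rebate, buyers effectively pay Pb = Ps − 41, where Ps is the price sellers receive.
On the curves, Pb = 767/7 - (1/7)Q and Ps = 101/6 + (5/6)Q; the wedge Ps − Pb = 41 gives 101/6 + (5/6)Q − (767/7 - (1/7)Q) = 41, so Q' = 137.
Then Pb = 767/7 − (1/7)·137 = 90 and Ps = 101/6 + (5/6)·137 = 131.
The subsidy expands output by 137 − 95 = 42 past the efficient level; on those units the gap between marginal cost and willingness to pay runs from 0 up to 41.
DWL = ½ × 41 × 42 = 861.

Deadweight loss = £861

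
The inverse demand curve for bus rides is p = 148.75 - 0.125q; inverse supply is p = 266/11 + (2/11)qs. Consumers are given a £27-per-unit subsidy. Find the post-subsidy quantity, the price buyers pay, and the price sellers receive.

Pre-subsidy: 148.75 - 0.125q = 266/11 + (2/11)q gives q* = 406 and p* = 98.
With the rebate, buyers effectively pay pb = ps − 27, where ps is the price sellers receive.
On the curves, pb = 148.75 - 0.125q and ps = 266/11 + (2/11)q; the wedge ps − pb = 27 gives 266/11 + (2/11)q − (148.75 - 0.125q) = 27, so q' = 494.
Then pb = 148.75 − 0.125·494 = 87 and ps = 266/11 + (2/11)·494 = 114.

q' = 494; buyers pay £87; sellers receive £114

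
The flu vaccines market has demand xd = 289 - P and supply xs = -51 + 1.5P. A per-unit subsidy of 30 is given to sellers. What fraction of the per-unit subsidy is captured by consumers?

Consumer share = 0.6

Pre-subsidy: 289 - P = -51 + 1.5P gives P* = 136, x* = 153.
With the subsidy, sellers receive Ps = Pb + 30 for each unit, where Pb is the price buyers pay.
Supply in terms of Pb becomes xs = -51 + 1.5(Pb + 30) = -6 + 1.5Pb. Setting this equal to demand: 289 - Pb = -6 + 1.5Pb, so Pb = 118.
Sellers receive Ps = 118 + 30 = 148; x' = 289 − 1·118 = 171.
Buyers' price falls by P* − Pb = 136 − 118 = 18; sellers' price rises by Ps − P* = 148 − 136 = 12.
So consumers capture 18/30 = 0.6 of each unit of subsidy.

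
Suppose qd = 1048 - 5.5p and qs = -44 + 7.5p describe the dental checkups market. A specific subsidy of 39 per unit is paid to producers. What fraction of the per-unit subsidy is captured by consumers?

Pre-subsidy: 1048 - 5.5p = -44 + 7.5p gives p* = 84, q* = 586.
With the subsidy, sellers receive ps = pb + 39 for each unit, where pb is the price buyers pay.
Supply in terms of pb becomes qs = -44 + 7.5(pb + 39) = 248.5 + 7.5pb. Setting this equal to demand: 1048 - 5.5pb = 248.5 + 7.5pb, so pb = 61.5.
Sellers receive ps = 61.5 + 39 = 100.5; q' = 1048 − 5.5·61.5 = 709.75.
Buyers' price falls by p* − pb = 84 − 61.5 = 22.5; sellers' price rises by ps − p* = 100.5 − 84 = 16.5.
So consumers capture 22.5/39 = 15/26 of each unit of subsidy.

Consumer share = 15/26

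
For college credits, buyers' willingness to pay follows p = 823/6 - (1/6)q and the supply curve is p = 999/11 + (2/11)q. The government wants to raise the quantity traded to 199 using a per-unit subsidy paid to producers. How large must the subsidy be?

At q = 199, from the demand curve buyers pay pb = 823/6 − (1/6)·199 = 104; from the supply curve sellers need ps = 999/11 + (2/11)·199 = 127.
The subsidy must fill the gap: s = ps − pb = 127 − 104 = 23.

Required subsidy s = 23 per unit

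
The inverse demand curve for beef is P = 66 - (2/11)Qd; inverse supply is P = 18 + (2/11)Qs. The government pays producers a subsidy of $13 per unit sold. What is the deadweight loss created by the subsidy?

Pre-subsidy: 66 - (2/11)Q = 18 + (2/11)Q gives Q* = 132 and P* = 42.
With the subsidy, sellers receive Ps = Pb + 13 for each unit, where Pb is the price buyers pay.
On the curves, Pb = 66 - (2/11)Q and Ps = 18 + (2/11)Q; the wedge Ps − Pb = 13 gives 18 + (2/11)Q − (66 - (2/11)Q) = 13, so Q' = 167.75.
Then Pb = 66 − (2/11)·167.75 = 35.5 and Ps = 18 + (2/11)·167.75 = 48.5.
The subsidy expands output by 167.75 − 132 = 35.75 past the efficient level; on those units the gap between marginal cost and willingness to pay runs from 0 up to 13.
DWL = ½ × 13 × 35.75 = 232.375.

Deadweight loss = $232.375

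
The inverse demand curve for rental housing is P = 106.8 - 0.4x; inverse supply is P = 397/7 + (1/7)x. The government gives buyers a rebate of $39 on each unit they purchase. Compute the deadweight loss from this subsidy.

Deadweight loss = 53235/38

Pre-subsidy: 106.8 - 0.4x = 397/7 + (1/7)x gives x* = 1753/19 and P* = 1328/19.
With the rebate, buyers effectively pay Pb = Ps − 39, where Ps is the price sellers receive.
On the curves, Pb = 106.8 - 0.4x and Ps = 397/7 + (1/7)x; the wedge Ps − Pb = 39 gives 397/7 + (1/7)x − (106.8 - 0.4x) = 39, so x' = 3118/19.
Then Pb = 106.8 − 0.4·(3118/19) = 782/19 and Ps = 397/7 + (1/7)·(3118/19) = 1523/19.
The subsidy expands output by 3118/19 − 1753/19 = 1365/19 past the efficient level; on those units the gap between marginal cost and willingness to pay runs from 0 up to 39.
DWL = ½ × 39 × 1365/19 = 53235/38.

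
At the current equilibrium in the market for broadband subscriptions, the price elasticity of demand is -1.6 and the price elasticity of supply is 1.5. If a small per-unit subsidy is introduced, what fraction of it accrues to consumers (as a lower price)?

For a small subsidy around the equilibrium, the benefit split depends on the relative slopes, which at a point are proportional to the elasticities.
Buyer share = εs/(εs + |εd|) = 1.5/(1.5 + 1.6) = 15/31; seller share = |εd|/(εs + |εd|) = 16/31.

Consumer share = 15/31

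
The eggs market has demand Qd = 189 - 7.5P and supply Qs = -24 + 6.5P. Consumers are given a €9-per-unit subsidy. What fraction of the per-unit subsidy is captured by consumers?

Pre-subsidy: 189 - 7.5P = -24 + 6.5P gives P* = 213/14, Q* = 2097/28.
With the rebate, buyers effectively pay Pb = Ps − 9, where Ps is the price sellers receive.
Demand in terms of Ps becomes Qd = 189 − 7.5(Ps − 9) = 256.5 - 7.5Ps. Setting this equal to supply: 256.5 - 7.5Ps = -24 + 6.5Ps, so Ps = 561/28.
Buyers pay Pb = 561/28 − 9 = 309/28; Q' = -24 + 6.5·(561/28) = 5949/56.
Buyers' price falls by P* − Pb = 213/14 − 309/28 = 117/28; sellers' price rises by Ps − P* = 561/28 − 213/14 = 135/28.
So consumers capture (117/28)/9 = 13/28 of each unit of subsidy.

Consumer share = 13/28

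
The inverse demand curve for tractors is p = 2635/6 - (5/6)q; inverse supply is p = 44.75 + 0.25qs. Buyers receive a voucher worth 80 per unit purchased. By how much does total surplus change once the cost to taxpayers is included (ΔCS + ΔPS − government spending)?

Net change in total surplus = -38400/13

Pre-subsidy: 2635/6 - (5/6)q = 44.75 + 0.25q gives q* = 4733/13 and p* = 1765/13.
With the rebate, buyers effectively pay pb = ps − 80, where ps is the price sellers receive.
On the curves, pb = 2635/6 - (5/6)q and ps = 44.75 + 0.25q; the wedge ps − pb = 80 gives 44.75 + 0.25q − (2635/6 - (5/6)q) = 80, so q' = 5693/13.
Then pb = 2635/6 − (5/6)·(5693/13) = 965/13 and ps = 44.75 + 0.25·(5693/13) = 2005/13.
ΔCS = ½(4733/13 + 5693/13)(1765/13 − 965/13) = 320800/13; ΔPS = ½(4733/13 + 5693/13)(2005/13 − 1765/13) = 96240/13.
Government spending = 80 × 5693/13 = 455440/13.
Net change = 320800/13 + 96240/13 − 455440/13 = -38400/13. The loss equals the DWL triangle ½·80·960/13.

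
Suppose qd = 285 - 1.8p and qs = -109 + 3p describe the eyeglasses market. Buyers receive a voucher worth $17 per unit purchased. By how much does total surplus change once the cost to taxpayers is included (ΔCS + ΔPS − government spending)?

Net change in total surplus = -$162.5625

Pre-subsidy: 285 - 1.8p = -109 + 3p gives p* = 985/12, q* = 137.25.
With the rebate, buyers effectively pay pb = ps − 17, where ps is the price sellers receive.
Demand in terms of ps becomes qd = 285 − 1.8(ps − 17) = 315.6 - 1.8ps. Setting this equal to supply: 315.6 - 1.8ps = -109 + 3ps, so ps = 2123/24.
Buyers pay pb = 2123/24 − 17 = 1715/24; q' = -109 + 3·(2123/24) = 156.375.
ΔCS = ½(137.25 + 156.375)(985/12 − 1715/24) = 1559.8828125; ΔPS = ½(137.25 + 156.375)(2123/24 − 985/12) = 935.9296875.
Government spending = 17 × 156.375 = 2658.375.
Net change = 1559.8828125 + 935.9296875 − 2658.375 = -162.5625. The loss equals the DWL triangle ½·17·19.125.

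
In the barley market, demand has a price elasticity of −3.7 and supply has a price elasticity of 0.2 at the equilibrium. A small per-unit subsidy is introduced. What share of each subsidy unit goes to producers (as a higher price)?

Producer share = 37/39

For a small subsidy around the equilibrium, the benefit split depends on the relative slopes, which at a point are proportional to the elasticities.
Buyer share = εs/(εs + |εd|) = 0.2/(0.2 + 3.7) = 2/39; seller share = |εd|/(εs + |εd|) = 37/39.
So producers capture 37/39 of the subsidy.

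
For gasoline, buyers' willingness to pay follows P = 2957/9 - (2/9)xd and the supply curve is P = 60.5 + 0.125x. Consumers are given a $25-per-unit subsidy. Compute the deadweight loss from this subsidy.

Deadweight loss = $900

Pre-subsidy: 2957/9 - (2/9)x = 60.5 + 0.125x gives x* = 772 and P* = 157.
With the rebate, buyers effectively pay Pb = Ps − 25, where Ps is the price sellers receive.
On the curves, Pb = 2957/9 - (2/9)x and Ps = 60.5 + 0.125x; the wedge Ps − Pb = 25 gives 60.5 + 0.125x − (2957/9 - (2/9)x) = 25, so x' = 844.
Then Pb = 2957/9 − (2/9)·844 = 141 and Ps = 60.5 + 0.125·844 = 166.
The subsidy expands output by 844 − 772 = 72 past the efficient level; on those units the gap between marginal cost and willingness to pay runs from 0 up to 25.
DWL = ½ × 25 × 72 = 900.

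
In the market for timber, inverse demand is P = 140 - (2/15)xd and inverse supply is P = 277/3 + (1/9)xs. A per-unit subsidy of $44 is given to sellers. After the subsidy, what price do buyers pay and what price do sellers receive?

Pre-subsidy: 140 - (2/15)x = 277/3 + (1/9)x gives x* = 195 and P* = 114.
With the subsidy, sellers receive Ps = Pb + 44 for each unit, where Pb is the price buyers pay.
On the curves, Pb = 140 - (2/15)x and Ps = 277/3 + (1/9)x; the wedge Ps − Pb = 44 gives 277/3 + (1/9)x − (140 - (2/15)x) = 44, so x' = 375.
Then Pb = 140 − (2/15)·375 = 90 and Ps = 277/3 + (1/9)·375 = 134.

Buyers pay $90; sellers receive $134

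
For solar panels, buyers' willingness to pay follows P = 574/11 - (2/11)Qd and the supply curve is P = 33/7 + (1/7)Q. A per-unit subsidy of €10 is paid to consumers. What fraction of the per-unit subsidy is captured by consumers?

Pre-subsidy: 574/11 - (2/11)Q = 33/7 + (1/7)Q gives Q* = 146.2 and P* = 25.6.
With the rebate, buyers effectively pay Pb = Ps − 10, where Ps is the price sellers receive.
On the curves, Pb = 574/11 - (2/11)Q and Ps = 33/7 + (1/7)Q; the wedge Ps − Pb = 10 gives 33/7 + (1/7)Q − (574/11 - (2/11)Q) = 10, so Q' = 177.
Then Pb = 574/11 − (2/11)·177 = 20 and Ps = 33/7 + (1/7)·177 = 30.
Buyers' price falls by P* − Pb = 25.6 − 20 = 5.6; sellers' price rises by Ps − P* = 30 − 25.6 = 4.4.
So consumers capture 5.6/10 = 0.56 of each unit of subsidy.

Consumer share = 0.56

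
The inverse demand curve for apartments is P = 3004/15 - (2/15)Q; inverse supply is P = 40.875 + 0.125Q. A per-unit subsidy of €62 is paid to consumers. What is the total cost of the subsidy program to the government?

Pre-subsidy: 3004/15 - (2/15)Q = 40.875 + 0.125Q gives Q* = 617 and P* = 118.
With the rebate, buyers effectively pay Pb = Ps − 62, where Ps is the price sellers receive.
On the curves, Pb = 3004/15 - (2/15)Q and Ps = 40.875 + 0.125Q; the wedge Ps − Pb = 62 gives 40.875 + 0.125Q − (3004/15 - (2/15)Q) = 62, so Q' = 857.
Then Pb = 3004/15 − (2/15)·857 = 86 and Ps = 40.875 + 0.125·857 = 148.
Government outlay = subsidy × quantity = 62 × 857 = 53134.

Government cost = €53134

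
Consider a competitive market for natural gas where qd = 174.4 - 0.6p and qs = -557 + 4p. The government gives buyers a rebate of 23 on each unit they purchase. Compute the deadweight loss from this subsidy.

Pre-subsidy: 174.4 - 0.6p = -557 + 4p gives p* = 159, q* = 79.
With the rebate, buyers effectively pay pb = ps − 23, where ps is the price sellers receive.
Demand in terms of ps becomes qd = 174.4 − 0.6(ps − 23) = 188.2 - 0.6ps. Setting this equal to supply: 188.2 - 0.6ps = -557 + 4ps, so ps = 162.
Buyers pay pb = 162 − 23 = 139; q' = -557 + 4·162 = 91.
The subsidy expands output by 91 − 79 = 12 past the efficient level; on those units the gap between marginal cost and willingness to pay runs from 0 up to 23.
DWL = ½ × 23 × 12 = 138.

Deadweight loss = 138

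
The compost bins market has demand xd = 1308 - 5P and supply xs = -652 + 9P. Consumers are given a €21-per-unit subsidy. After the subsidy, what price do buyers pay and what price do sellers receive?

Pre-subsidy: 1308 - 5P = -652 + 9P gives P* = 140, x* = 608.
With the rebate, buyers effectively pay Pb = Ps − 21, where Ps is the price sellers receive.
Demand in terms of Ps becomes xd = 1308 − 5(Ps − 21) = 1413 - 5Ps. Setting this equal to supply: 1413 - 5Ps = -652 + 9Ps, so Ps = 147.5.
Buyers pay Pb = 147.5 − 21 = 126.5; x' = -652 + 9·147.5 = 675.5.

Buyers pay €126.5; sellers receive €147.5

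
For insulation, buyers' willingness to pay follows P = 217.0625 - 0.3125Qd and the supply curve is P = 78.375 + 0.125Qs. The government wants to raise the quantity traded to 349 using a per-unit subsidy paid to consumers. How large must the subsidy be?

At Q = 349, from the demand curve buyers pay Pb = 217.0625 − 0.3125·349 = 108; from the supply curve sellers need Ps = 78.375 + 0.125·349 = 122.
The subsidy must fill the gap: s = Ps − Pb = 122 − 108 = 14.

Required subsidy s = 14 per unit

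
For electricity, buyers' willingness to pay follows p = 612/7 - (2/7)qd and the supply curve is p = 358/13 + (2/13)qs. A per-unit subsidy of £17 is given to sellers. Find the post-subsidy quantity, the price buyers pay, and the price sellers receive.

q' = 174.925; buyers pay £37.45; sellers receive £54.45

Pre-subsidy: 612/7 - (2/7)q = 358/13 + (2/13)q gives q* = 136.25 and p* = 48.5.
With the subsidy, sellers receive ps = pb + 17 for each unit, where pb is the price buyers pay.
On the curves, pb = 612/7 - (2/7)q and ps = 358/13 + (2/13)q; the wedge ps − pb = 17 gives 358/13 + (2/13)q − (612/7 - (2/7)q) = 17, so q' = 174.925.
Then pb = 612/7 − (2/7)·174.925 = 37.45 and ps = 358/13 + (2/13)·174.925 = 54.45.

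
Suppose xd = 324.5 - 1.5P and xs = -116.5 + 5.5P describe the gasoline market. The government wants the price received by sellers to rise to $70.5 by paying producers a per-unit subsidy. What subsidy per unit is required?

At a seller price of 70.5, quantity supplied is -116.5 + 5.5·70.5 = 271.25.
Buyers absorb 271.25 only when they pay Pb with 324.5 − 1.5·Pb = 271.25, i.e. Pb = 35.5.
s = Ps − Pb = 70.5 − 35.5 = 35.

Required subsidy s = $35 per unit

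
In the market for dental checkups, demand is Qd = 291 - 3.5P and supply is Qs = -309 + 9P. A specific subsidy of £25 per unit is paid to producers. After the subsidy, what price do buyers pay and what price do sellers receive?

Pre-subsidy: 291 - 3.5P = -309 + 9P gives P* = 48, Q* = 123.
With the subsidy, sellers receive Ps = Pb + 25 for each unit, where Pb is the price buyers pay.
Supply in terms of Pb becomes Qs = -309 + 9(Pb + 25) = -84 + 9Pb. Setting this equal to demand: 291 - 3.5Pb = -84 + 9Pb, so Pb = 30.
Sellers receive Ps = 30 + 25 = 55; Q' = 291 − 3.5·30 = 186.

Buyers pay £30; sellers receive £55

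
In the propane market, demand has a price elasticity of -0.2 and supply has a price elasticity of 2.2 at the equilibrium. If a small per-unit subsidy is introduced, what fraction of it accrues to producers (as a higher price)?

Producer share = 1/12

For a small subsidy around the equilibrium, the benefit split depends on the relative slopes, which at a point are proportional to the elasticities.
Buyer share = εs/(εs + |εd|) = 2.2/(2.2 + 0.2) = 11/12; seller share = |εd|/(εs + |εd|) = 1/12.
So producers capture 1/12 of the subsidy.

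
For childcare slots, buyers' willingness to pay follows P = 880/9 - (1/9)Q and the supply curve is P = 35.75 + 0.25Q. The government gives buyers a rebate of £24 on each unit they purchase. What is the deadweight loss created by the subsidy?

Pre-subsidy: 880/9 - (1/9)Q = 35.75 + 0.25Q gives Q* = 2233/13 and P* = 1023/13.
With the rebate, buyers effectively pay Pb = Ps − 24, where Ps is the price sellers receive.
On the curves, Pb = 880/9 - (1/9)Q and Ps = 35.75 + 0.25Q; the wedge Ps − Pb = 24 gives 35.75 + 0.25Q − (880/9 - (1/9)Q) = 24, so Q' = 3097/13.
Then Pb = 880/9 − (1/9)·(3097/13) = 927/13 and Ps = 35.75 + 0.25·(3097/13) = 1239/13.
The subsidy expands output by 3097/13 − 2233/13 = 864/13 past the efficient level; on those units the gap between marginal cost and willingness to pay runs from 0 up to 24.
DWL = ½ × 24 × 864/13 = 10368/13.

Deadweight loss = 10368/13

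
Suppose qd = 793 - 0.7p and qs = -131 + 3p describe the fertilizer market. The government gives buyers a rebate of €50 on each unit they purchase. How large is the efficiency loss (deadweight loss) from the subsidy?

Deadweight loss = 26250/37

Pre-subsidy: 793 - 0.7p = -131 + 3p gives p* = 9240/37, q* = 22873/37.
With the rebate, buyers effectively pay pb = ps − 50, where ps is the price sellers receive.
Demand in terms of ps becomes qd = 793 − 0.7(ps − 50) = 828 - 0.7ps. Setting this equal to supply: 828 - 0.7ps = -131 + 3ps, so ps = 9590/37.
Buyers pay pb = 9590/37 − 50 = 7740/37; q' = -131 + 3·(9590/37) = 23923/37.
The subsidy expands output by 23923/37 − 22873/37 = 1050/37 past the efficient level; on those units the gap between marginal cost and willingness to pay runs from 0 up to 50.
DWL = ½ × 50 × 1050/37 = 26250/37.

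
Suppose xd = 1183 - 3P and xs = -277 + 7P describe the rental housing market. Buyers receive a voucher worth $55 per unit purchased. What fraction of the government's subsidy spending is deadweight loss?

DWL / government spending = 231/3442

Pre-subsidy: 1183 - 3P = -277 + 7P gives P* = 146, x* = 745.
With the rebate, buyers effectively pay Pb = Ps − 55, where Ps is the price sellers receive.
Demand in terms of Ps becomes xd = 1183 − 3(Ps − 55) = 1348 - 3Ps. Setting this equal to supply: 1348 - 3Ps = -277 + 7Ps, so Ps = 162.5.
Buyers pay Pb = 162.5 − 55 = 107.5; x' = -277 + 7·162.5 = 860.5.
ΔCS = ½(745 + 860.5)(146 − 107.5) = 30905.875; ΔPS = ½(745 + 860.5)(162.5 − 146) = 13245.375.
Government spending = 55 × 860.5 = 47327.5.
DWL = ½ × 55 × (860.5 − 745) = 3176.25; fraction = 3176.25 / 47327.5 = 231/3442.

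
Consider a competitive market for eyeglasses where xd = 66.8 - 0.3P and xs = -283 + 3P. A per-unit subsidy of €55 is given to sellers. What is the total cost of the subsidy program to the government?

Government cost = €2750

Pre-subsidy: 66.8 - 0.3P = -283 + 3P gives P* = 106, x* = 35.
With the subsidy, sellers receive Ps = Pb + 55 for each unit, where Pb is the price buyers pay.
Supply in terms of Pb becomes xs = -283 + 3(Pb + 55) = -118 + 3Pb. Setting this equal to demand: 66.8 - 0.3Pb = -118 + 3Pb, so Pb = 56.
Sellers receive Ps = 56 + 55 = 111; x' = 66.8 − 0.3·56 = 50.
Government outlay = subsidy × quantity = 55 × 50 = 2750.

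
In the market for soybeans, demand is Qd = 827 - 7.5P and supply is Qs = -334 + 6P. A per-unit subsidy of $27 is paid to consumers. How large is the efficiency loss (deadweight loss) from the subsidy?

Pre-subsidy: 827 - 7.5P = -334 + 6P gives P* = 86, Q* = 182.
With the rebate, buyers effectively pay Pb = Ps − 27, where Ps is the price sellers receive.
Demand in terms of Ps becomes Qd = 827 − 7.5(Ps − 27) = 1029.5 - 7.5Ps. Setting this equal to supply: 1029.5 - 7.5Ps = -334 + 6Ps, so Ps = 101.
Buyers pay Pb = 101 − 27 = 74; Q' = -334 + 6·101 = 272.
The subsidy expands output by 272 − 182 = 90 past the efficient level; on those units the gap between marginal cost and willingness to pay runs from 0 up to 27.
DWL = ½ × 27 × 90 = 1215.

Deadweight loss = $1215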